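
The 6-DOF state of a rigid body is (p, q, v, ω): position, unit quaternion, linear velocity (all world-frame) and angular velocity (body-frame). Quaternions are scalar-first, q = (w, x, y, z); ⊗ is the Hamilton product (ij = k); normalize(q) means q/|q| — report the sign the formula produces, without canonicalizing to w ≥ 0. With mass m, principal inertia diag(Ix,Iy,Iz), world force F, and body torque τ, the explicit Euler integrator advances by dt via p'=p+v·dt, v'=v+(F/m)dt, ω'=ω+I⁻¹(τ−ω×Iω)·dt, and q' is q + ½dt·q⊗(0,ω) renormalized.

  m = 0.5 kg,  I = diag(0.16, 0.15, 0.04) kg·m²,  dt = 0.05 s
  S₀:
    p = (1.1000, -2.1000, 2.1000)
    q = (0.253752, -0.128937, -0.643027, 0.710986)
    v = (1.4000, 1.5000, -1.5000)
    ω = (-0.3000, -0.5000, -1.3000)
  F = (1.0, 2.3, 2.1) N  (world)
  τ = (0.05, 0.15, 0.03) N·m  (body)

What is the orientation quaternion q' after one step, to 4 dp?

q' = (0.2677, -0.1010, -0.6553, 0.6991)

2q̇ = q⊗(0,ω) = (0.5640872, 1.1153025, -0.5077899, -0.4583172)
updated quaternion q' = (0.2677, -0.1010, -0.6553, 0.6991)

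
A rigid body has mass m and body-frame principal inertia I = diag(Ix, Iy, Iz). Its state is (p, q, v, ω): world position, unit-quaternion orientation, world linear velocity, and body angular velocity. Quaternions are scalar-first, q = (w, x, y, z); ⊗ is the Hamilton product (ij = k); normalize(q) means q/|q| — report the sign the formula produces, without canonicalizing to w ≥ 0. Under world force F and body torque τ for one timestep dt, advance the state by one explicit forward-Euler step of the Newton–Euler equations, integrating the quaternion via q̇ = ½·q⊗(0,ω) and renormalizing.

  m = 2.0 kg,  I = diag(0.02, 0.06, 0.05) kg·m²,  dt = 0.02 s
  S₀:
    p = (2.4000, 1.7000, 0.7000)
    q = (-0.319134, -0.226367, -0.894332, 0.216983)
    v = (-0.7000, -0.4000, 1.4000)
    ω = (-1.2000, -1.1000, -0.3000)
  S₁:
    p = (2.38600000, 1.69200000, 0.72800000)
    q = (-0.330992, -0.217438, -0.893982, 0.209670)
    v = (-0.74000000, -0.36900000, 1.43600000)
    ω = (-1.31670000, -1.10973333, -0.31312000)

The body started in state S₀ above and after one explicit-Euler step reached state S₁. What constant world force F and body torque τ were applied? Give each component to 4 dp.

F = (-4.0000, 3.1000, 3.6000)
τ = (-0.1200, -0.0400, 0.0200)

rate change Δω = (-0.11670000, -0.00973333, -0.01312000)
gyro term ω₀×Iω₀ = (-0.0033, -0.0108, 0.0528)
I·α + gyro = (-0.1200, -0.0400, 0.0200)
Δv = v₁−v₀ = (-0.04000000, 0.03100000, 0.03600000)
F = m·Δv/dt = (-4.0000, 3.1000, 3.6000)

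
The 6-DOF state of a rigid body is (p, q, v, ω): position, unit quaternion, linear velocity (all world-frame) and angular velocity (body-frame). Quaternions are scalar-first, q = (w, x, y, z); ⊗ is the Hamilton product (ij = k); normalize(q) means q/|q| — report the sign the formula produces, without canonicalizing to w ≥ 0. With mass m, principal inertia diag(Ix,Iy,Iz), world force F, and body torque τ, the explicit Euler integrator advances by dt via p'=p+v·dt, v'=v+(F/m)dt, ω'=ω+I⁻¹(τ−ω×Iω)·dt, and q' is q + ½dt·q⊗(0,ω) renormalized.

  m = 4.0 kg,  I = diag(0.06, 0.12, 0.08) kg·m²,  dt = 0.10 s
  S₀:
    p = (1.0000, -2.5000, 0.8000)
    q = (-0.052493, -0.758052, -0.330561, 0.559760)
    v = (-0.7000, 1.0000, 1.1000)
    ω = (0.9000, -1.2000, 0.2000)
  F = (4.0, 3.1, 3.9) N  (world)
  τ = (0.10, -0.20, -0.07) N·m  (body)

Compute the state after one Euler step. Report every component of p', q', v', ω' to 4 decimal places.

p' = (0.9300, -2.4000, 0.9100)
q' = (-0.0437, -0.7281, -0.2938, 0.6178)
v' = (-0.6000, 1.0775, 1.1975)
ω' = (1.0507, -1.3637, 0.1935)

linear accel F/m = (1.0000, 0.7750, 0.9750)
p' = p + v·dt = (0.9300, -2.4000, 0.9100)
v + (F/m)dt = (-0.6000, 1.0775, 1.1975)
precession coupling ω×(Iω) = (0.0096, -0.0036, -0.0648)
α = I⁻¹(τ − ω×Iω) = (1.5067, -1.6367, -0.0650)
ω + α·dt = (1.0507, -1.3637, 0.1935)
q⊗(0,ω) = (0.1736216, 0.5583561, 0.7183860, 1.1966687)
q' = normalize(q + ½dt·q⊗(0,ω)) = (-0.0437, -0.7281, -0.2938, 0.6178)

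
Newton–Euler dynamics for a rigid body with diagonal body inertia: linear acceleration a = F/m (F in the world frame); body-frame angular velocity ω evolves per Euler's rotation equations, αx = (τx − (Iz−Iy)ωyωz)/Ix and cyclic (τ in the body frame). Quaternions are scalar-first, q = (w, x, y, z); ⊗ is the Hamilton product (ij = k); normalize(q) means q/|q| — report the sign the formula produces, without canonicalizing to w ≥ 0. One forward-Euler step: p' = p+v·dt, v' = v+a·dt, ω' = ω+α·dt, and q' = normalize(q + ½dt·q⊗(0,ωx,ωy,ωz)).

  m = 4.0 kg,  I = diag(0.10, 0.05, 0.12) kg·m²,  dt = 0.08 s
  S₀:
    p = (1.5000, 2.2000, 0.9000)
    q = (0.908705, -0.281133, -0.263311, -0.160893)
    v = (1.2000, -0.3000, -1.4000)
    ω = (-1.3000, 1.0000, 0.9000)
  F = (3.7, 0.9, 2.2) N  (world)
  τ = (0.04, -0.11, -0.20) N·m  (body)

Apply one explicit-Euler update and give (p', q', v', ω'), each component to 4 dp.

p' = (1.5960, 2.1760, 0.7880)
q' = (0.9079, -0.3305, -0.2079, -0.1527)
v' = (1.2740, -0.2820, -1.3560)
ω' = (-1.3184, 0.7866, 0.7233)

α = I⁻¹(τ − ω×Iω) = (-0.2300, -2.6680, -2.2083)
ω + α·dt = (-1.3184, 0.7866, 0.7233)
Hamilton product q⊗(0,ω) = (0.0426418, -1.2574034, 1.3708856, 0.1943972)
q + ½dt·q⊗(0,ω), renormalized = (0.9079, -0.3305, -0.2079, -0.1527)
a = F/m = (0.9250, 0.2250, 0.5500)
p + v·dt = (1.5960, 2.1760, 0.7880)
new velocity v' = (1.2740, -0.2820, -1.3560)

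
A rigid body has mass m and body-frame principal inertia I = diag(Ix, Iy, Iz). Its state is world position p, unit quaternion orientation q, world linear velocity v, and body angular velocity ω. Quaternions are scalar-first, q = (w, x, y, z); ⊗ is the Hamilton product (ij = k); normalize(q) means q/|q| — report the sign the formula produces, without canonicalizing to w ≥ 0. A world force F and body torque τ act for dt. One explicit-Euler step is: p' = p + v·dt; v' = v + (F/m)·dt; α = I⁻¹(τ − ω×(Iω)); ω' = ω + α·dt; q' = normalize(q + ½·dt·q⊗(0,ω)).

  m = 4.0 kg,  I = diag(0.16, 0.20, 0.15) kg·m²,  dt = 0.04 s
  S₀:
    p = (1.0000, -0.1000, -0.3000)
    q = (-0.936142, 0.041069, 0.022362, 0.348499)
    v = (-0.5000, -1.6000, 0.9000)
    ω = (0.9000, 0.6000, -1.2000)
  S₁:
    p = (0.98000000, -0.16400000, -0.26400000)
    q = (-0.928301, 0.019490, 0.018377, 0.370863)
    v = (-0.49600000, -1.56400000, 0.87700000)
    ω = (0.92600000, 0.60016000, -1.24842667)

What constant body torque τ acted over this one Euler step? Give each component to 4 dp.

τ = (0.1400, -0.0100, -0.1600)

rate change Δω = (0.02600000, 0.00016000, -0.04842667)
applied torque τ = (0.1400, -0.0100, -0.1600)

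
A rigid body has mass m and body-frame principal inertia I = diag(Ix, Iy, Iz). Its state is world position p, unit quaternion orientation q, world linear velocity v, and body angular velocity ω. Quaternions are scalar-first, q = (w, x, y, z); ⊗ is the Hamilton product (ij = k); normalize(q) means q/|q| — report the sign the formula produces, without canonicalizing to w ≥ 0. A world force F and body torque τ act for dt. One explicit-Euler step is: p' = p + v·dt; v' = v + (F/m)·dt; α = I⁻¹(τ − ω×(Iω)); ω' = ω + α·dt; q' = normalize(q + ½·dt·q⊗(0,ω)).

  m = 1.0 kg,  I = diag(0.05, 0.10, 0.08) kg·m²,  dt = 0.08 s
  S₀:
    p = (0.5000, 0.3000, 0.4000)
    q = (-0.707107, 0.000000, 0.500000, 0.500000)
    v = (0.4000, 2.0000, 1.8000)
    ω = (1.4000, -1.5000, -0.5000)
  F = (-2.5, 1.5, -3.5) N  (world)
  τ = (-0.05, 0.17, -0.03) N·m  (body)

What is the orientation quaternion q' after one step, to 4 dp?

2q̇ = q⊗(0,ω) = (1.0000000, -0.4899498, 1.7606605, -0.3464465)
q' = normalize(q + ½dt·q⊗(0,ω)) = (-0.6647, -0.0195, 0.5684, 0.4844)

q' = (-0.6647, -0.0195, 0.5684, 0.4844)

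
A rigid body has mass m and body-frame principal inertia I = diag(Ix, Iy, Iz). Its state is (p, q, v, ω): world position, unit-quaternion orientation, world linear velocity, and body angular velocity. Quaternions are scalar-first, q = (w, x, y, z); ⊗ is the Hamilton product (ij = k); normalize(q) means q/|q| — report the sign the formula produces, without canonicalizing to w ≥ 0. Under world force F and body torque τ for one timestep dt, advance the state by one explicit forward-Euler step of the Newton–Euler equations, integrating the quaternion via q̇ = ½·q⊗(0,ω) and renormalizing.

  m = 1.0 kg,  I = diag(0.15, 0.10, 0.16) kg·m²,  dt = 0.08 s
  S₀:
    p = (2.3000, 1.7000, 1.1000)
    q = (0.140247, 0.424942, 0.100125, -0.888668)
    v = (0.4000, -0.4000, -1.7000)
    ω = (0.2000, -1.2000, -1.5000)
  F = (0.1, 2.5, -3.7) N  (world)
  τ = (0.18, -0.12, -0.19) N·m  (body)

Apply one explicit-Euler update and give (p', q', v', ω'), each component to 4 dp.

p' = (2.3320, 1.6680, 0.9640)
q' = (0.0881, 0.3763, 0.1114, -0.9156)
v' = (0.4080, -0.2000, -1.9960)
ω' = (0.2384, -1.2984, -1.6010)

angular accel α = (0.4800, -1.2300, -1.2625)
ω + α·dt = (0.2384, -1.2984, -1.6010)
2q̇ = q⊗(0,ω) = (-1.2978404, -1.1885397, 0.2913830, -0.7403259)
q + ½dt·q⊗(0,ω), renormalized = (0.0881, 0.3763, 0.1114, -0.9156)
p + v·dt = (2.3320, 1.6680, 0.9640)
v + (F/m)dt = (0.4080, -0.2000, -1.9960)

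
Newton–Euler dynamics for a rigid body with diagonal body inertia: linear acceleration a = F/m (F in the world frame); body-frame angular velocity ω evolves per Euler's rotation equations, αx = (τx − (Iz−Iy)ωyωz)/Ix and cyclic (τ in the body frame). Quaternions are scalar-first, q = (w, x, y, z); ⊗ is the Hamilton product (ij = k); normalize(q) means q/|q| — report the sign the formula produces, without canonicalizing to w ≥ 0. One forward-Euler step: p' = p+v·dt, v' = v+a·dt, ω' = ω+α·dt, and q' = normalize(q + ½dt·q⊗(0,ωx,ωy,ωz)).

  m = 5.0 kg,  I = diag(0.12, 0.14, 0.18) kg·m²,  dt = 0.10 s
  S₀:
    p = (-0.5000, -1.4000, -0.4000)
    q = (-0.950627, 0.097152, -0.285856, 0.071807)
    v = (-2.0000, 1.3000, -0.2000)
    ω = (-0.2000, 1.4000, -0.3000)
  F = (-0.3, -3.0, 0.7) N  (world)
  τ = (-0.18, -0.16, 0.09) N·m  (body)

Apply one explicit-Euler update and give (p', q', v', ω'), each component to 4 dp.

p' = (-0.7000, -1.2700, -0.4200)
q' = (-0.9262, 0.1056, -0.3507, 0.0898)
v' = (-2.0060, 1.2400, -0.1860)
ω' = (-0.3360, 1.2883, -0.2469)

angular accel α = (-1.3600, -1.1171, 0.5311)
ω' = ω + α·dt = (-0.3360, 1.2883, -0.2469)
2q̇ = q⊗(0,ω) = (0.4411709, 0.1753524, -1.3160936, 0.3640297)
q + ½dt·q⊗(0,ω), renormalized = (-0.9262, 0.1056, -0.3507, 0.0898)
a = (-0.0600, -0.6000, 0.1400)
p' = p + v·dt = (-0.7000, -1.2700, -0.4200)
new velocity v' = (-2.0060, 1.2400, -0.1860)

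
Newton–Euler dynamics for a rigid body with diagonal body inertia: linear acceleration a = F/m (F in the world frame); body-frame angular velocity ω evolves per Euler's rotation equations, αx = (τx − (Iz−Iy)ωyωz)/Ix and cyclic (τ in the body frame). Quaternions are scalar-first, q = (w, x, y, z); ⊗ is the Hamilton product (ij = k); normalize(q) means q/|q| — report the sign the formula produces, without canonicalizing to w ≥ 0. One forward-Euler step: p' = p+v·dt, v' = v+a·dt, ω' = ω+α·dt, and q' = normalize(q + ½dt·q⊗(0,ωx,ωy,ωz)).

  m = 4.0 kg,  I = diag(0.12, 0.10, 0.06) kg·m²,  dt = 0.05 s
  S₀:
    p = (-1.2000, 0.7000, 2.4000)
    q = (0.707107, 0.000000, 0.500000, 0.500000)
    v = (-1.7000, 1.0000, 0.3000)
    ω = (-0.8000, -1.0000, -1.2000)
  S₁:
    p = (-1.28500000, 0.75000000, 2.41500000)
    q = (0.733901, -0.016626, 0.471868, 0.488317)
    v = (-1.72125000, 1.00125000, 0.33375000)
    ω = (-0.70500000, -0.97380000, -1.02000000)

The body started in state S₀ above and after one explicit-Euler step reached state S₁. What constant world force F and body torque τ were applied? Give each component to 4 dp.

Δv = v₁−v₀ = (-0.02125000, 0.00125000, 0.03375000)
F = m·Δv/dt = (-1.7000, 0.1000, 2.7000)
rate change Δω = (0.09500000, 0.02620000, 0.18000000)
τ = I·(Δω/dt) + ω₀×(Iω₀) = (0.1800, 0.1100, 0.2000)

F = (-1.7000, 0.1000, 2.7000)
τ = (0.1800, 0.1100, 0.2000)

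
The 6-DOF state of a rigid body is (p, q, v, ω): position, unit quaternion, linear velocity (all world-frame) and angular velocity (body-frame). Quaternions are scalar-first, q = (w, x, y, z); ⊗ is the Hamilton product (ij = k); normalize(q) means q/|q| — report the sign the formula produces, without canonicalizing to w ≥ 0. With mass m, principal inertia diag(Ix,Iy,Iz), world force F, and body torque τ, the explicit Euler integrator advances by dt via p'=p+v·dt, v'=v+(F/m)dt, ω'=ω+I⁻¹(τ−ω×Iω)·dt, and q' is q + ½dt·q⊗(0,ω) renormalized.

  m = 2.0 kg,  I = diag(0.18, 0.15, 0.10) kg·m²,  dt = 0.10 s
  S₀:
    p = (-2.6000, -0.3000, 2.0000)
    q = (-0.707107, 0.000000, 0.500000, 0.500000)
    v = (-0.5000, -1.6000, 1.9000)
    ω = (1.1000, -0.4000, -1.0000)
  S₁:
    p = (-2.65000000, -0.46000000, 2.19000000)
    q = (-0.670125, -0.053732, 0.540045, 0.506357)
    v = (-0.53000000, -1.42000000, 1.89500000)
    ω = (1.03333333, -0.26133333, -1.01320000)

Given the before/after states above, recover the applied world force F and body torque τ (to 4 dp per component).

F = (-0.6000, 3.6000, -0.1000)
τ = (-0.1400, 0.1200, 0.0000)

Δω = ω₁−ω₀ = (-0.06666667, 0.13866667, -0.01320000)
gyro term ω₀×Iω₀ = (-0.0200, -0.0880, 0.0132)
applied torque τ = (-0.1400, 0.1200, 0.0000)
velocity change Δv = (-0.03000000, 0.18000000, -0.00500000)
applied force F = (-0.6000, 3.6000, -0.1000)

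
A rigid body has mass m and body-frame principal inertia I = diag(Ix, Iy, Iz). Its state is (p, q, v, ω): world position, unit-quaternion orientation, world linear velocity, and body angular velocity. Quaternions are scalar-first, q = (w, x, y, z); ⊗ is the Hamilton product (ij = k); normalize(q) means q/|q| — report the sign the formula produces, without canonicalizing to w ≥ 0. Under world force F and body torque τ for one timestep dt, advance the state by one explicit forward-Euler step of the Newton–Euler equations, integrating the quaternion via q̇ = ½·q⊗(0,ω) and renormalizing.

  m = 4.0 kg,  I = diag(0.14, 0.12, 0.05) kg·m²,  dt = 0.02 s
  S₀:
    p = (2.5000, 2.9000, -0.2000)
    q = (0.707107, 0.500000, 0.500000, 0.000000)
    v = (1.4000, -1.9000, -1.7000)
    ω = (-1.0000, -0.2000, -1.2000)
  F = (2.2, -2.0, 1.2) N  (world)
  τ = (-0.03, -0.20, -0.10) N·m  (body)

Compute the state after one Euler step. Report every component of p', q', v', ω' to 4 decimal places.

p' = (2.5280, 2.8620, -0.2340)
q' = (0.7130, 0.4869, 0.5045, -0.0045)
v' = (1.4110, -1.9100, -1.6940)
ω' = (-1.0019, -0.2513, -1.2384)

p' = p + v·dt = (2.5280, 2.8620, -0.2340)
v' = v + a·dt = (1.4110, -1.9100, -1.6940)
(τ − ω×Iω)/I = (-0.0943, -2.5667, -1.9200)
ω + α·dt = (-1.0019, -0.2513, -1.2384)
2q̇ = q⊗(0,ω) = (0.6000000, -1.3071070, 0.4585786, -0.4485284)
q' = normalize(q + ½dt·q⊗(0,ω)) = (0.7130, 0.4869, 0.5045, -0.0045)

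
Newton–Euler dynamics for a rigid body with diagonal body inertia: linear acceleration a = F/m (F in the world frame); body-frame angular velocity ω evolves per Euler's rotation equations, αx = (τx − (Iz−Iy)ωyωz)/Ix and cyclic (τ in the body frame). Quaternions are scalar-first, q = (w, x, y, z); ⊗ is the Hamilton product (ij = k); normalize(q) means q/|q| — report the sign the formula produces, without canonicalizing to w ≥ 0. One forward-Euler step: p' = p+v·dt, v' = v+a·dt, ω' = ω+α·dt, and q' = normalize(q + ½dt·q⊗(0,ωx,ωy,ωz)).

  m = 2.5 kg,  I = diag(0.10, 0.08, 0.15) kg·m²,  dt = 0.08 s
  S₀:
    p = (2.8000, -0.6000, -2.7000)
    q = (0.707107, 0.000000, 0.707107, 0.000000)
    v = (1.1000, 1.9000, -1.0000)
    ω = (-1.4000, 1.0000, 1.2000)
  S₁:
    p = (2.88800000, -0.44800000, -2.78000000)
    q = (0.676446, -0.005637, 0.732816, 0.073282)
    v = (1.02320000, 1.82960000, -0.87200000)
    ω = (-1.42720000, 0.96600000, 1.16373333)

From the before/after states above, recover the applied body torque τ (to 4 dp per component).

τ = (0.0500, 0.0500, -0.0400)

rate change Δω = (-0.02720000, -0.03400000, -0.03626667)
ω₀×(Iω₀) = (0.0840, 0.0840, 0.0280)
applied torque τ = (0.0500, 0.0500, -0.0400)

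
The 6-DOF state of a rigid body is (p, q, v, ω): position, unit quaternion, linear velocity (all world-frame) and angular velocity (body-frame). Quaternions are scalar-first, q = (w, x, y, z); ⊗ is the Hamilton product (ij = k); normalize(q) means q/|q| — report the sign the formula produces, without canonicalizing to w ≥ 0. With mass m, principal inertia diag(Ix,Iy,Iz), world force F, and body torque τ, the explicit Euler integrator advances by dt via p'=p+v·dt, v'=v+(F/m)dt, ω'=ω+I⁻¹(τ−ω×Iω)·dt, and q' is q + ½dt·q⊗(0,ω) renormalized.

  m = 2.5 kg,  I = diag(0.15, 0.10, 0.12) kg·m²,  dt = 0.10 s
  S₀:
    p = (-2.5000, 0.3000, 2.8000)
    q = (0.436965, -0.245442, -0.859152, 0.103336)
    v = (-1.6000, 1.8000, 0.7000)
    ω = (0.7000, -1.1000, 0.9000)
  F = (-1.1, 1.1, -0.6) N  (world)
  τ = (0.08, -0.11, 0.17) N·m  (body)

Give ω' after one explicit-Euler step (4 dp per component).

(τ − ω×Iω)/I = (0.6653, -1.2890, 1.0958)
ω + α·dt = (0.7665, -1.2289, 1.0096)

ω' = (0.7665, -1.2289, 1.0096)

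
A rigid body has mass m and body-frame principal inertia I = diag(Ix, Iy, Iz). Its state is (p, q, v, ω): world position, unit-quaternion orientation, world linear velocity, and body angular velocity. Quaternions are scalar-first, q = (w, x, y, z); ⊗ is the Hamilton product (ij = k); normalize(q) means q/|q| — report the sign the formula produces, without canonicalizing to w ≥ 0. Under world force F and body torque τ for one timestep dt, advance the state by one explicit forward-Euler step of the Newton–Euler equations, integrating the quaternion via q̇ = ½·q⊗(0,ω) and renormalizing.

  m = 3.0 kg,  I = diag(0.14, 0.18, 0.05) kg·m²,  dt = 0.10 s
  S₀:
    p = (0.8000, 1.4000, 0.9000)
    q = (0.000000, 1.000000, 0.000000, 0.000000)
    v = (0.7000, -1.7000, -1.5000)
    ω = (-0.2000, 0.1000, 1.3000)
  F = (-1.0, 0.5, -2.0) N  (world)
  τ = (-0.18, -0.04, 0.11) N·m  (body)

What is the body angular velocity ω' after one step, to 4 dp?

gyro term ω×Iω = (-0.0169, -0.0234, -0.0008)
angular accel α = (-1.1650, -0.0922, 2.2160)
ω + α·dt = (-0.3165, 0.0908, 1.5216)

ω' = (-0.3165, 0.0908, 1.5216)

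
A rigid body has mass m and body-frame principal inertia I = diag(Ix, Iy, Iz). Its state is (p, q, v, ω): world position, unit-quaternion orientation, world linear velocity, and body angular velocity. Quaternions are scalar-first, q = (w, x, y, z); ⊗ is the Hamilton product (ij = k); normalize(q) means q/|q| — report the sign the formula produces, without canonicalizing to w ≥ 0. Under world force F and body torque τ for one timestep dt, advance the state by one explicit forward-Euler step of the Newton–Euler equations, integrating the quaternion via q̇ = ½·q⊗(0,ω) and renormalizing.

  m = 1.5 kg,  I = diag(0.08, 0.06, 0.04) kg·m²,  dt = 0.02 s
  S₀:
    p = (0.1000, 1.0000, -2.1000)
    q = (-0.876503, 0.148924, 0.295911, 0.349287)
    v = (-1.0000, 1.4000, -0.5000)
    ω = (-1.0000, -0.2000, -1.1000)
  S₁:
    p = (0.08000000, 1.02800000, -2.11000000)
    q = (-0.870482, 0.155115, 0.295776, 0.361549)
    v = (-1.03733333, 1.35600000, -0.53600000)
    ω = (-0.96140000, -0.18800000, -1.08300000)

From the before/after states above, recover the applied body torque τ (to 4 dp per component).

τ = (0.1500, 0.0800, 0.0300)

ω₁ − ω₀ = (0.03860000, 0.01200000, 0.01700000)
τ = I·(Δω/dt) + ω₀×(Iω₀) = (0.1500, 0.0800, 0.0300)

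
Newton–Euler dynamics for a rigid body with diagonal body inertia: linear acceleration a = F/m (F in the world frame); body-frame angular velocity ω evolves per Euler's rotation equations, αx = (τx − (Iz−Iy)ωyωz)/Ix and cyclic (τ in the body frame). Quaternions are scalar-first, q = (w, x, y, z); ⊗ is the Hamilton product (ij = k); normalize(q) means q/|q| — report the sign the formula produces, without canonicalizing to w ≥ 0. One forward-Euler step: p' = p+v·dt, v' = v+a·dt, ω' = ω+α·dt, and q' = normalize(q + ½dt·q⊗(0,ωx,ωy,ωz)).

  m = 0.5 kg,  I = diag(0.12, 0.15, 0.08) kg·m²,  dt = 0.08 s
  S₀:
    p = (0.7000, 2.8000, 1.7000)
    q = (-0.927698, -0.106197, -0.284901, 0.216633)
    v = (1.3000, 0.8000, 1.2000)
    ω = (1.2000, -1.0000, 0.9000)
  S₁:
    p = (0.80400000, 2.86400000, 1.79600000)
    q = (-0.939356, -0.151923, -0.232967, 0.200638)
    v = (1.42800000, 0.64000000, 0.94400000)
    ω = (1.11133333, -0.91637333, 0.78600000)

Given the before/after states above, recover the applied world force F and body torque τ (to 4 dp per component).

F = (0.8000, -1.0000, -1.6000)
τ = (-0.0700, 0.2000, -0.1500)

rate change Δω = (-0.08866667, 0.08362667, -0.11400000)
ω₀×(Iω₀) = (0.0630, 0.0432, -0.0360)
applied torque τ = (-0.0700, 0.2000, -0.1500)
v₁ − v₀ = (0.12800000, -0.16000000, -0.25600000)
applied force F = (0.8000, -1.0000, -1.6000)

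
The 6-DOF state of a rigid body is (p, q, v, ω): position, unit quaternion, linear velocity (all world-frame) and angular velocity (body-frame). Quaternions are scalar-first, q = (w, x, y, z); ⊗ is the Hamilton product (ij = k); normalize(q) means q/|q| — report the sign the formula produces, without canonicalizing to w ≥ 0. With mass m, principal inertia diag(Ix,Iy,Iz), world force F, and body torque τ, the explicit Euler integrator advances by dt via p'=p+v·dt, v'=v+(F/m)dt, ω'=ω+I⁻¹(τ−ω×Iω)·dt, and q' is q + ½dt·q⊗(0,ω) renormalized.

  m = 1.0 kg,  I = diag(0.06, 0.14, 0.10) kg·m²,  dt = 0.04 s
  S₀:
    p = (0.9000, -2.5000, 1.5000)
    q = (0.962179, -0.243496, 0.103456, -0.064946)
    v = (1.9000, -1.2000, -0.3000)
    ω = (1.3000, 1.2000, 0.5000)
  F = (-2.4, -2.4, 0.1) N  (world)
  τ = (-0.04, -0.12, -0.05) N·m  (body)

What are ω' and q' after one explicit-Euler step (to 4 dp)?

ω' = (1.2893, 1.1731, 0.4301)
q' = (0.9660, -0.2157, 0.1272, -0.0638)

ω×(Iω) gyroscopic = (-0.0240, -0.0260, 0.1248)
angular accel α = (-0.2667, -0.6714, -1.7480)
ω' = ω + α·dt = (1.2893, 1.1731, 0.4301)
Hamilton product q⊗(0,ω) = (0.2248706, 1.3804959, 1.1919330, 0.0544015)
q' = normalize(q + ½dt·q⊗(0,ω)) = (0.9660, -0.2157, 0.1272, -0.0638)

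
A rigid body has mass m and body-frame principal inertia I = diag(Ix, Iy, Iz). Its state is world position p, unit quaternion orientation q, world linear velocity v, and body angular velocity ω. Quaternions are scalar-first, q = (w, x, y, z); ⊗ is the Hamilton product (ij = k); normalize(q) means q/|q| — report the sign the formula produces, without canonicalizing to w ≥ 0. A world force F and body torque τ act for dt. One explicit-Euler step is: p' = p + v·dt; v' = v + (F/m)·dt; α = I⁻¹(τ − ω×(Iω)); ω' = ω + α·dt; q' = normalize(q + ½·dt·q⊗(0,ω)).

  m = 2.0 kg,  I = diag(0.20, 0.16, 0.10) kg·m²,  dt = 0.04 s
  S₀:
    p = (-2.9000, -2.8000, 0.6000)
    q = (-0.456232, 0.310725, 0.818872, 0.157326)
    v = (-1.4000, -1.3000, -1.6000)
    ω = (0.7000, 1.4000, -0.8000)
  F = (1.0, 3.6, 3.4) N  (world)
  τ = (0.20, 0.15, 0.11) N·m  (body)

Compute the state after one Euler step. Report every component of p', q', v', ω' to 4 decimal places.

p' = (-2.9560, -2.8520, 0.5360)
q' = (-0.4807, 0.2867, 0.8128, 0.1618)
v' = (-1.3800, -1.2280, -1.5320)
ω' = (0.7266, 1.4515, -0.7403)

gyro term ω×Iω = (0.0672, -0.0560, -0.0392)
α = I⁻¹(τ − ω×Iω) = (0.6640, 1.2875, 1.4920)
new body rate ω' = (0.7266, 1.4515, -0.7403)
2q̇ = q⊗(0,ω) = (-1.2380675, -1.1947164, -0.2800166, 0.2267902)
q + ½dt·q⊗(0,ω), renormalized = (-0.4807, 0.2867, 0.8128, 0.1618)
linear accel F/m = (0.5000, 1.8000, 1.7000)
p + v·dt = (-2.9560, -2.8520, 0.5360)
v + (F/m)dt = (-1.3800, -1.2280, -1.5320)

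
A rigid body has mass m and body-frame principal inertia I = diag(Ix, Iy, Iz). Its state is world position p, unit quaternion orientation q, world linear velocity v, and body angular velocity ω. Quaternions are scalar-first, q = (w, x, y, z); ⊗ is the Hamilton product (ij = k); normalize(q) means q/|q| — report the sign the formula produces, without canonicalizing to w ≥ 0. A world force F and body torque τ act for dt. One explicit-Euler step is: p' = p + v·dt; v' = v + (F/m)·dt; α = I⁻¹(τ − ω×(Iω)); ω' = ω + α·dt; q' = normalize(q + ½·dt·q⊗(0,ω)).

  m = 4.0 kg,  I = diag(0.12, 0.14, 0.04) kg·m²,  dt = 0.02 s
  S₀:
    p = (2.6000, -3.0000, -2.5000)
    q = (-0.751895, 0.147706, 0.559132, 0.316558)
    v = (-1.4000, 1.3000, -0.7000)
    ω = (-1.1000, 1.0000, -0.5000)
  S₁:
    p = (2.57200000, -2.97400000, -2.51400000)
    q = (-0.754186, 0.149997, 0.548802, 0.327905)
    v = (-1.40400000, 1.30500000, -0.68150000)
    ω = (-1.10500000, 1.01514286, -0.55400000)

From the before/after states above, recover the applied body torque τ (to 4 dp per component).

rate change Δω = (-0.00500000, 0.01514286, -0.05400000)
precession coupling = (0.0500, 0.0440, -0.0220)
τ = I·(Δω/dt) + ω₀×(Iω₀) = (0.0200, 0.1500, -0.1300)

τ = (0.0200, 0.1500, -0.1300)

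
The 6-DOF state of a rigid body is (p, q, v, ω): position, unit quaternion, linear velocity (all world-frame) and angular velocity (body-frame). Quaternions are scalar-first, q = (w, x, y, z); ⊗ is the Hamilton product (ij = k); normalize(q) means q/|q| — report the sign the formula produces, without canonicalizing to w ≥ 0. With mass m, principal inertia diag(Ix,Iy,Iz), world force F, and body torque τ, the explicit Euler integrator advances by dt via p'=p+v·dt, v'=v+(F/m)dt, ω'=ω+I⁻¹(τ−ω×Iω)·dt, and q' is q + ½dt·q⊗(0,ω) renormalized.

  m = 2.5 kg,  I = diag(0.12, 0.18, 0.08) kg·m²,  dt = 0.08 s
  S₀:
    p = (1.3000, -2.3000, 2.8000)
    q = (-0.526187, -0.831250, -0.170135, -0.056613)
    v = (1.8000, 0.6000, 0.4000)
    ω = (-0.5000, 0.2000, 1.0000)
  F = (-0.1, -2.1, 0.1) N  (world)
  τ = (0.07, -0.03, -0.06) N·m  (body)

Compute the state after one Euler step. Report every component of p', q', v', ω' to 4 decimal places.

p' = (1.4440, -2.2520, 2.8320)
q' = (-0.5386, -0.8262, -0.1398, -0.0876)
v' = (1.7968, 0.5328, 0.4032)
ω' = (-0.4400, 0.1956, 0.9460)

p + v·dt = (1.4440, -2.2520, 2.8320)
new velocity v' = (1.7968, 0.5328, 0.4032)
(τ − ω×Iω)/I = (0.7500, -0.0556, -0.6750)
ω' = ω + α·dt = (-0.4400, 0.1956, 0.9460)
q⊗(0,ω) = (-0.3249850, 0.1042811, 0.7543191, -0.7775045)
updated quaternion q' = (-0.5386, -0.8262, -0.1398, -0.0876)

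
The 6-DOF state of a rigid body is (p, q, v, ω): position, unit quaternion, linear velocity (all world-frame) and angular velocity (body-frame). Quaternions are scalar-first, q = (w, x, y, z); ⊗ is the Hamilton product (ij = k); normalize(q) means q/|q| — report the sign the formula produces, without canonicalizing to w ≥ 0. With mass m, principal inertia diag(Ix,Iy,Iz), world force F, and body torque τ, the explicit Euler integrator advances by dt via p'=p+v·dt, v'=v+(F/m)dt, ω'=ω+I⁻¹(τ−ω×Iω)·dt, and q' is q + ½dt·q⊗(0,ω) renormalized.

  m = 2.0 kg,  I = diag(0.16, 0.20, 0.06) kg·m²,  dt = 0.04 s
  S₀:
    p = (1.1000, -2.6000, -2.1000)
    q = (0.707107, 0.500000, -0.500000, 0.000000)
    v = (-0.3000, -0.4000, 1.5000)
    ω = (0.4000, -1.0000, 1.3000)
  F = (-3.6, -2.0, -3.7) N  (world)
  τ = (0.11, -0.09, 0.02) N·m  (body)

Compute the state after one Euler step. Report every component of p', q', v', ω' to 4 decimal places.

p' = (1.0880, -2.6160, -2.0400)
q' = (0.6927, 0.4924, -0.5268, 0.0124)
v' = (-0.3720, -0.4400, 1.4260)
ω' = (0.3820, -1.0284, 1.3240)

p + v·dt = (1.0880, -2.6160, -2.0400)
v' = v + a·dt = (-0.3720, -0.4400, 1.4260)
gyro term ω×Iω = (0.1820, 0.0520, -0.0160)
α = I⁻¹(τ − ω×Iω) = (-0.4500, -0.7100, 0.6000)
ω' = ω + α·dt = (0.3820, -1.0284, 1.3240)
Hamilton product q⊗(0,ω) = (-0.7000000, -0.3671572, -1.3571070, 0.6192391)
q' = normalize(q + ½dt·q⊗(0,ω)) = (0.6927, 0.4924, -0.5268, 0.0124)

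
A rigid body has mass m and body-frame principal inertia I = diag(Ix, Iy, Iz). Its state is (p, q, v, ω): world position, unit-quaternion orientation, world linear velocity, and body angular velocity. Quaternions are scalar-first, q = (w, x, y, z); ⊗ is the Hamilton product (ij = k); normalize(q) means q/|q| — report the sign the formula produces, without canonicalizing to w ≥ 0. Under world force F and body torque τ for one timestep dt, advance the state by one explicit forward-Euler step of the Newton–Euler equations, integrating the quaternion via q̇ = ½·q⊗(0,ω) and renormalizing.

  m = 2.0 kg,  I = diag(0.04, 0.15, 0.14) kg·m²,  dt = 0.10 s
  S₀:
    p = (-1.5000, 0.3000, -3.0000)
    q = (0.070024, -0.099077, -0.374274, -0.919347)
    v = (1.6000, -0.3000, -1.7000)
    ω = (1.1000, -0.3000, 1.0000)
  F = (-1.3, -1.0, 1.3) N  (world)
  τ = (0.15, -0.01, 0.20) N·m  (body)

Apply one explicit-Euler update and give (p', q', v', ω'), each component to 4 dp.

p' = (-1.3400, 0.2700, -3.1700)
q' = (0.1155, -0.1274, -0.4197, -0.8912)
v' = (1.5350, -0.3500, -1.6350)
ω' = (1.4675, -0.2333, 1.1688)

linear accel F/m = (-0.6500, -0.5000, 0.6500)
p + v·dt = (-1.3400, 0.2700, -3.1700)
v + (F/m)dt = (1.5350, -0.3500, -1.6350)
α = I⁻¹(τ − ω×Iω) = (3.6750, 0.6667, 1.6879)
ω' = ω + α·dt = (1.4675, -0.2333, 1.1688)
2q̇ = q⊗(0,ω) = (0.9160495, -0.5730517, -0.9332119, 0.5114485)
q + ½dt·q⊗(0,ω), renormalized = (0.1155, -0.1274, -0.4197, -0.8912)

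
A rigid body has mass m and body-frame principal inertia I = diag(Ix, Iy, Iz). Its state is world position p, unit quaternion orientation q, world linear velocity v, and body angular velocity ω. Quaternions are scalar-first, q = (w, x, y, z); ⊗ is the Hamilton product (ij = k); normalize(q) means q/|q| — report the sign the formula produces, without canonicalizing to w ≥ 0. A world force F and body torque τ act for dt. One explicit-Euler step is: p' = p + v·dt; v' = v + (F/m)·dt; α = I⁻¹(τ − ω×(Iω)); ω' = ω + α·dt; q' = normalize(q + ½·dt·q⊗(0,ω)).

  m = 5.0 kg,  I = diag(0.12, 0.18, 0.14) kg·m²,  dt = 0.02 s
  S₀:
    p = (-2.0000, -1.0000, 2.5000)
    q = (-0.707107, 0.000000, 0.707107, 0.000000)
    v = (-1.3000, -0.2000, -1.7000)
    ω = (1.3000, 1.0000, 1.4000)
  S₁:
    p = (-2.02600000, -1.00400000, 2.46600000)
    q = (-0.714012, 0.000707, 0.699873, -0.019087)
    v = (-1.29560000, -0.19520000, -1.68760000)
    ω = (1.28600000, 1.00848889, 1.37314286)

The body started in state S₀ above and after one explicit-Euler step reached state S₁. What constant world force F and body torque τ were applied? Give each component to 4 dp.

velocity change Δv = (0.00440000, 0.00480000, 0.01240000)
applied force F = (1.1000, 1.2000, 3.1000)
ω₁ − ω₀ = (-0.01400000, 0.00848889, -0.02685714)
precession coupling = (-0.0560, -0.0364, 0.0780)
τ = I·(Δω/dt) + ω₀×(Iω₀) = (-0.1400, 0.0400, -0.1100)

F = (1.1000, 1.2000, 3.1000)
τ = (-0.1400, 0.0400, -0.1100)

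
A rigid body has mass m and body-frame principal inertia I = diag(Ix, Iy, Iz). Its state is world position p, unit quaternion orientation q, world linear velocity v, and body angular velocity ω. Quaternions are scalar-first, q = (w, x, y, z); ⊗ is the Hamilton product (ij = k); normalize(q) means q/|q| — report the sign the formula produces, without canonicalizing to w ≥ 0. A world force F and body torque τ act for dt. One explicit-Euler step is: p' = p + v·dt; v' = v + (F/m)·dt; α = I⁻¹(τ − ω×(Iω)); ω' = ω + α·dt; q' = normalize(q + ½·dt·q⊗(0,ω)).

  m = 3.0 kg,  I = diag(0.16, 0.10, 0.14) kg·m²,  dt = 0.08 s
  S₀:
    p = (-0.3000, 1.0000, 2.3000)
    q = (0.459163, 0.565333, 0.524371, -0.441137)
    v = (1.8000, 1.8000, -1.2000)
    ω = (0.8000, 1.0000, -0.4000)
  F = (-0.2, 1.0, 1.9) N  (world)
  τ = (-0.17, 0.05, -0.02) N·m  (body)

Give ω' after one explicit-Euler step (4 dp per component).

precession coupling ω×(Iω) = (-0.0160, -0.0064, -0.0480)
(τ − ω×Iω)/I = (-0.9625, 0.5640, 0.2000)
ω' = ω + α·dt = (0.7230, 1.0451, -0.3840)

ω' = (0.7230, 1.0451, -0.3840)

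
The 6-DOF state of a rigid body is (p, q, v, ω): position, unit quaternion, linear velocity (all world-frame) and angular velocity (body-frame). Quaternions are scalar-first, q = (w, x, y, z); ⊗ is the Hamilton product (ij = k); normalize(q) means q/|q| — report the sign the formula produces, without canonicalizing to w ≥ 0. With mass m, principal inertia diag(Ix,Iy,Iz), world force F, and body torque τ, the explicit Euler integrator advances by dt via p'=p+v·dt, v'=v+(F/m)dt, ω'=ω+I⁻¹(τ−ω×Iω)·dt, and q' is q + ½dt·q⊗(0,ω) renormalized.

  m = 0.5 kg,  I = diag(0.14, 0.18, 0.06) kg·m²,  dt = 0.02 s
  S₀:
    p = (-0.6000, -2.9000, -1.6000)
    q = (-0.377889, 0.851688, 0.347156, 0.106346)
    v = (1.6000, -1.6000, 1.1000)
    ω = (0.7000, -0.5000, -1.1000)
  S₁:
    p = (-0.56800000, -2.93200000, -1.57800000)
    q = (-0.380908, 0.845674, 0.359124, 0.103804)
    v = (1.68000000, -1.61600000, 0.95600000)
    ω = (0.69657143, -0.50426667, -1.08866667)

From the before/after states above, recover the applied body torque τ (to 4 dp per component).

ω₁ − ω₀ = (-0.00342857, -0.00426667, 0.01133333)
ω₀×(Iω₀) = (-0.0660, -0.0616, -0.0140)
τ = I·(Δω/dt) + ω₀×(Iω₀) = (-0.0900, -0.1000, 0.0200)

τ = (-0.0900, -0.1000, 0.0200)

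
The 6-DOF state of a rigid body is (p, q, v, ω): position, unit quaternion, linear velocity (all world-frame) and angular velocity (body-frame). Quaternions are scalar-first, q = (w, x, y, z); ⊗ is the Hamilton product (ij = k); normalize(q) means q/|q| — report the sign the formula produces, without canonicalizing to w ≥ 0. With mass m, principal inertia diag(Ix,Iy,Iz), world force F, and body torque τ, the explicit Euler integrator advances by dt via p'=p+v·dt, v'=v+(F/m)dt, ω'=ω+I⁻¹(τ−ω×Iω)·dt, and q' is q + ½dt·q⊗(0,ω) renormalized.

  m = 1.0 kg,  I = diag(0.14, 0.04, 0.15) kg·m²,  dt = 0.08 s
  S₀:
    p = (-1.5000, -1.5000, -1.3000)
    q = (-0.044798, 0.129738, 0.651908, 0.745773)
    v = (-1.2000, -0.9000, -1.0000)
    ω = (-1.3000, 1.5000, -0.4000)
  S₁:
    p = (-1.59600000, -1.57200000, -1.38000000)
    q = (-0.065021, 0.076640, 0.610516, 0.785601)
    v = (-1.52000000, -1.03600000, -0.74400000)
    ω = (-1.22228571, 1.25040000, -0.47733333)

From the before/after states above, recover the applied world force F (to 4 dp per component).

v₁ − v₀ = (-0.32000000, -0.13600000, 0.25600000)
F = m·Δv/dt = (-4.0000, -1.7000, 3.2000)

F = (-4.0000, -1.7000, 3.2000)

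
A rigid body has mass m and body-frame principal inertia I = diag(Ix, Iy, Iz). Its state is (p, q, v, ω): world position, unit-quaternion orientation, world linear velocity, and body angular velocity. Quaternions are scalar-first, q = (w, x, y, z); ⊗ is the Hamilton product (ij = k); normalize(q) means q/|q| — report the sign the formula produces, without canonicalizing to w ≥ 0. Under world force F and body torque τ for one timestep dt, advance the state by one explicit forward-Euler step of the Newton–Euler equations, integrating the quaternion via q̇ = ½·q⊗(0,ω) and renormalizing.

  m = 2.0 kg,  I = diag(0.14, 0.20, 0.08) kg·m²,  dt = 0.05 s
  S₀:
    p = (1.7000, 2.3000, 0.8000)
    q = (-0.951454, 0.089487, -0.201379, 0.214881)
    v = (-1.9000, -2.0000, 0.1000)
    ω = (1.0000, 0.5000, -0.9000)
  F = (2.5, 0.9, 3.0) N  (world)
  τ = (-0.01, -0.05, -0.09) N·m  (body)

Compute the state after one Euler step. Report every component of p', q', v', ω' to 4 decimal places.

p' = (1.6050, 2.2000, 0.8050)
q' = (-0.9457, 0.0675, -0.2058, 0.2423)
v' = (-1.8375, -1.9775, 0.1750)
ω' = (0.9771, 0.5010, -0.9750)

gyro term ω×Iω = (0.0540, -0.0540, 0.0300)
angular accel α = (-0.4571, 0.0200, -1.5000)
ω + α·dt = (0.9771, 0.5010, -0.9750)
q⊗(0,ω) = (0.2045954, -0.8776534, -0.1803077, 1.1024311)
updated quaternion q' = (-0.9457, 0.0675, -0.2058, 0.2423)
a = F/m = (1.2500, 0.4500, 1.5000)
p' = p + v·dt = (1.6050, 2.2000, 0.8050)
v + (F/m)dt = (-1.8375, -1.9775, 0.1750)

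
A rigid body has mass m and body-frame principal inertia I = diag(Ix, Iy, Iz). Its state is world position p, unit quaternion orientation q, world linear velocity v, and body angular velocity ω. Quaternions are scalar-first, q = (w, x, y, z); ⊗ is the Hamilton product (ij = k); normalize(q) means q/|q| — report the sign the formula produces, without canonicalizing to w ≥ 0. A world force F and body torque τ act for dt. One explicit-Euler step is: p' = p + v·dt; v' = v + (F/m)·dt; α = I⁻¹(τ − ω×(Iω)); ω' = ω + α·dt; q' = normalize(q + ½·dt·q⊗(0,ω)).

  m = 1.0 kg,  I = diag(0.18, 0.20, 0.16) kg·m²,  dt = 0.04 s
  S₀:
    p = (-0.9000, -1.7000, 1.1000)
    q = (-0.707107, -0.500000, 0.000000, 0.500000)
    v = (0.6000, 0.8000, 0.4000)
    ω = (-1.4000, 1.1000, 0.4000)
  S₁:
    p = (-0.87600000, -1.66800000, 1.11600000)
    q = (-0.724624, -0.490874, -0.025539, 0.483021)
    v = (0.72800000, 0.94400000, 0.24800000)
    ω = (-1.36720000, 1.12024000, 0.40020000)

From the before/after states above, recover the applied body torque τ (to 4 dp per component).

Δω = ω₁−ω₀ = (0.03280000, 0.02024000, 0.00020000)
gyro term ω₀×Iω₀ = (-0.0176, -0.0112, -0.0308)
I·α + gyro = (0.1300, 0.0900, -0.0300)

τ = (0.1300, 0.0900, -0.0300)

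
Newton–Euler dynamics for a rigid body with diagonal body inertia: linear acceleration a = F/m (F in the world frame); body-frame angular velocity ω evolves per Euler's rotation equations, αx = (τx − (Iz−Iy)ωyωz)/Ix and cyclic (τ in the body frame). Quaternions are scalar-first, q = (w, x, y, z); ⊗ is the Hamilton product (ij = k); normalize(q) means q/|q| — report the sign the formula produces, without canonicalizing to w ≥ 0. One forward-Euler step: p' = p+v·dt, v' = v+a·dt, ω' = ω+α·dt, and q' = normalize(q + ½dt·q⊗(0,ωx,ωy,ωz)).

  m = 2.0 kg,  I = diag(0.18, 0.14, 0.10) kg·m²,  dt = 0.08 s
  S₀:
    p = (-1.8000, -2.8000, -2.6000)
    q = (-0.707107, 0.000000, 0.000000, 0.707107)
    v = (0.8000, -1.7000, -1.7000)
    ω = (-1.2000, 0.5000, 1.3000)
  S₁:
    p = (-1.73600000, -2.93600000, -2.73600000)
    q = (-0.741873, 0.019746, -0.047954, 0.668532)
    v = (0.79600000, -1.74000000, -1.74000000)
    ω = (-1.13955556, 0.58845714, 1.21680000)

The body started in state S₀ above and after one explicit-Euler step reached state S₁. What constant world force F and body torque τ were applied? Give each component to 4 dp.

Δv = v₁−v₀ = (-0.00400000, -0.04000000, -0.04000000)
F = m·Δv/dt = (-0.1000, -1.0000, -1.0000)
rate change Δω = (0.06044444, 0.08845714, -0.08320000)
precession coupling = (-0.0260, -0.1248, 0.0240)
τ = I·(Δω/dt) + ω₀×(Iω₀) = (0.1100, 0.0300, -0.0800)

F = (-0.1000, -1.0000, -1.0000)
τ = (0.1100, 0.0300, -0.0800)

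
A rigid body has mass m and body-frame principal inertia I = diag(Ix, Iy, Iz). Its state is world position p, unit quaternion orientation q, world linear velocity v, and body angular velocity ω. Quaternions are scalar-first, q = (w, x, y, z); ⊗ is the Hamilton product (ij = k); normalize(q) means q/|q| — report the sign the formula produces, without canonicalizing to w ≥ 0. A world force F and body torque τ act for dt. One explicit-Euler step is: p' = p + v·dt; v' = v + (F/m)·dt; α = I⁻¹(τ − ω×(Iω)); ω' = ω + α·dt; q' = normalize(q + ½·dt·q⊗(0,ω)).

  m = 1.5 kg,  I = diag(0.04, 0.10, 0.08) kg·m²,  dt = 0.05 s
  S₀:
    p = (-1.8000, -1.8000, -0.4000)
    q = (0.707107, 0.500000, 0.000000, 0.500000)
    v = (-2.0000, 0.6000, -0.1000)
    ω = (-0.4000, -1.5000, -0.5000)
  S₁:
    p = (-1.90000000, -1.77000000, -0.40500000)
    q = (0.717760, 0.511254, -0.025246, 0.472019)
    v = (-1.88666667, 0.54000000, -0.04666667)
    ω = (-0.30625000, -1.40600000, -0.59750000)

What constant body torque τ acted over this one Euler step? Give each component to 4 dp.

rate change Δω = (0.09375000, 0.09400000, -0.09750000)
ω₀×(Iω₀) = (-0.0150, -0.0080, 0.0360)
τ = I·(Δω/dt) + ω₀×(Iω₀) = (0.0600, 0.1800, -0.1200)

τ = (0.0600, 0.1800, -0.1200)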